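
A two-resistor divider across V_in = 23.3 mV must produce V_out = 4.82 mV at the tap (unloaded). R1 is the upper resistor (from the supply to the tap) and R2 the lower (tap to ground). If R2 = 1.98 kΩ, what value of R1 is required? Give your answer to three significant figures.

V_out/V_in = R2/(R1+R2) = 0.2069.
So R1 = R2 · (V_in/V_out − 1) = 1.98 × (23.3/4.82 − 1) = 1.98 × 3.834 = 7.591 kΩ.

R1 ≈ 7.59 kΩ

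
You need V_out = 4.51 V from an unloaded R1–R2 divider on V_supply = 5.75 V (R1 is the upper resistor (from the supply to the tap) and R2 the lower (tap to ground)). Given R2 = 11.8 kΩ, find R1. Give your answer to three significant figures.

V_out/V_supply = R2/(R1+R2) = 0.7843.
Rearranging, R1 = R2·(1−k)/k = 11.8 × 0.2749 = 3.244 kΩ.

R1 ≈ 3.24 kΩ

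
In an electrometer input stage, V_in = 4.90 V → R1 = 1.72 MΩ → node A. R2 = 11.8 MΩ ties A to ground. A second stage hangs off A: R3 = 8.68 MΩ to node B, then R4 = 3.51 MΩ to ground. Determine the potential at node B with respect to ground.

Node A sees R2 in parallel with the series input of stage 2, R3 + R4 = 12.19 MΩ.
Effective lower resistance at A: R2 ‖ 12.19 = 5.996 MΩ.
First divider: V_A = V_in · 5.996/(1.72 + 5.996) = 3.808 V.
Then the unloaded second divider: V_B = V_A × R4/(R3+R4) = 3.808 × 0.2879 = 1.096 V.

V_B ≈ 1.10 V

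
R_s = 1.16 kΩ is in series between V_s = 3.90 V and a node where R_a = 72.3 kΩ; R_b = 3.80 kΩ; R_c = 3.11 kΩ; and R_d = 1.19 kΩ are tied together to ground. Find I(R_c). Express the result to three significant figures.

I ≈ 0.470 mA

Parallel bank: R_p = 1/(1/72.3 + 1/3.80 + 1/3.11 + 1/1.19) = 0.6950 kΩ.
V_A = 3.90 × 0.6950/1.855 = 1.461 V.
Branch current I = V_A/R_c = 1.461/3.11 = 0.4698 mA.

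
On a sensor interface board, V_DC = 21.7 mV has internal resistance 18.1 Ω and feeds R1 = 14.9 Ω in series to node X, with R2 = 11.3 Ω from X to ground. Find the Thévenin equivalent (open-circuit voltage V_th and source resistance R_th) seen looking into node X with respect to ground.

V_th ≈ 5.54 mV, R_th ≈ 8.42 Ω

R1' = 18.1 + 14.9 = 33.00 Ω (source resistance + R1).
V_th is the unloaded tap voltage: V_DC · R2/(R1'+R2) = 21.7 × 0.2551 = 5.535 mV.
Zeroing V_DC shorts the top of R1' to ground, so R_th = R1' ‖ R2 = 8.418 Ω.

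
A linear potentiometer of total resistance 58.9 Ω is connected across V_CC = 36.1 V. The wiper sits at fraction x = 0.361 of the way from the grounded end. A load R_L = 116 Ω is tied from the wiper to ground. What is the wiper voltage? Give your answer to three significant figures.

V_out ≈ 11.7 V

The pot divides into 37.64 Ω above the wiper and 21.26 Ω below.
R_L loads the lower segment: effective lower R = 17.97 Ω.
Then V_out = V_CC · 17.97/(37.64 + 17.97) = 11.67 V.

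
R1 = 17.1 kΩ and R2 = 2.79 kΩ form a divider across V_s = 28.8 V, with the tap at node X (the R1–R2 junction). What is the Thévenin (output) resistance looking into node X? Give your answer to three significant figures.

Looking into X with the source shorted: R_th = R1·R2/(R1+R2) = 17.10 × 2.79/19.89 = 2.399 kΩ.

R_th ≈ 2.40 kΩ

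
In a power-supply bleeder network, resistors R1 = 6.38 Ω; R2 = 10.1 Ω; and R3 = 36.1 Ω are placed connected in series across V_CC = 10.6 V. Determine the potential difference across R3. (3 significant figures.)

ΣR = 6.38 + 10.1 + 36.1 = 52.58 Ω.
V = V_CC · R/ΣR = 10.6 × 0.6866 = 7.278 V.

V ≈ 7.28 V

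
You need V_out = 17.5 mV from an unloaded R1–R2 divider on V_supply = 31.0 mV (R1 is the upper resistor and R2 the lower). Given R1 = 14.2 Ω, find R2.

R2 ≈ 18.4 Ω

The divider ratio is R2/(R1+R2) = 17.5/31.0 = 0.5645.
R2 = R1 · 0.5645/(1 − 0.5645) = 18.41 Ω.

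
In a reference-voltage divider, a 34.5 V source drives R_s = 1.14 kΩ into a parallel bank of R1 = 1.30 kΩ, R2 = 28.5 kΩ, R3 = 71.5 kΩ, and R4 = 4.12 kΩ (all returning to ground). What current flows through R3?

I ≈ 0.218 mA

Parallel bank: R_p = 1/(1/1.30 + 1/28.5 + 1/71.5 + 1/4.12) = 0.9425 kΩ.
Node voltage V_A = V_in · R_p/(R_s + R_p) = 34.5 × 0.4526 = 15.61 V.
Branch current I = V_A/R3 = 15.61/71.5 = 0.2184 mA.
(Equivalently: I_total = 16.57 mA, then current-divider fraction G_k/ΣG = 0.01318.)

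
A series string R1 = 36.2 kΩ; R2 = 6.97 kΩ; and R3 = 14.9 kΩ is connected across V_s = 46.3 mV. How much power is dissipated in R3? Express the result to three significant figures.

Series current I = V_s/ΣR = 46.3/58.07 = 0.7973 µA.
V(R3) = I·R = 11.88 mV; P = V·I = 11.88 × 0.7973 = 9.472 nW.

P ≈ 9.47 nW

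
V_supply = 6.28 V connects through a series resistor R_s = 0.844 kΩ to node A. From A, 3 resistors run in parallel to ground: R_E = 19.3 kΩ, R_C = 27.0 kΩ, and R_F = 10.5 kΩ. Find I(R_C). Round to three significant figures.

Combine the parallel branches: R_p = (1/19.3 + 1/27.0 + 1/10.5)⁻¹ = 5.432 kΩ.
V_A by voltage divider: V_A = 6.28 × 5.432/(0.844 + 5.432) = 5.435 V.
I(R_C) = V_A / R_C = 5.435/27.0 = 0.2013 mA.

I ≈ 0.201 mA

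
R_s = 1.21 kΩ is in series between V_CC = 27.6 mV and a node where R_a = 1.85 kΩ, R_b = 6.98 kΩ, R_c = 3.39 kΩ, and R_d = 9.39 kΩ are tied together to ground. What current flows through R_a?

I ≈ 6.45 µA

Combine the parallel branches: R_p = (1/1.85 + 1/6.98 + 1/3.39 + 1/9.39)⁻¹ = 0.9214 kΩ.
Node voltage V_A = V_CC · R_p/(R_s + R_p) = 27.6 × 0.4323 = 11.93 mV.
Branch current I = V_A/R_a = 11.93/1.85 = 6.449 µA.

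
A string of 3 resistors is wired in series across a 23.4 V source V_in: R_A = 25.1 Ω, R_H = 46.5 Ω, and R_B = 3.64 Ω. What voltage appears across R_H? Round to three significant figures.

V ≈ 14.5 V

ΣR = 25.1 + 46.5 + 3.64 = 75.24 Ω.
By the voltage-divider rule, V = 23.4 × 46.50/75.24 = 14.46 V.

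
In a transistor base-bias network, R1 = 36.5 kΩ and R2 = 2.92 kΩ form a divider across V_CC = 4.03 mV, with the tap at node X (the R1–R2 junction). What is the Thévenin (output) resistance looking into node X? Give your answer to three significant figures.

R_th ≈ 2.70 kΩ

Looking into X with the source shorted: R_th = R1·R2/(R1+R2) = 36.50 × 2.92/39.42 = 2.704 kΩ.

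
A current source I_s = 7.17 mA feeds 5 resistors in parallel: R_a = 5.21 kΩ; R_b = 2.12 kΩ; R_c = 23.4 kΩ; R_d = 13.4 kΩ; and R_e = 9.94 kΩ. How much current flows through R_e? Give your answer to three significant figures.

ΣG = 1/5.21 + 1/2.12 + 1/23.4 + 1/13.4 + 1/9.94 = 0.8816.
Current divider: I(R_e) = I_s · G_k/ΣG = 7.17 × (0.1006/0.8816) = 7.17 × 0.1141 = 0.8182 mA.

I ≈ 0.818 mA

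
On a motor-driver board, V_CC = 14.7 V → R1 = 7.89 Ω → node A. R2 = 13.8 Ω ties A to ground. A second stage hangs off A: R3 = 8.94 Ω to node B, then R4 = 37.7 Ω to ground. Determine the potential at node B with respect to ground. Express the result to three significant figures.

The second stage (R3 + R4 = 46.64 Ω) loads node A in parallel with R2.
Effective lower resistance at A: R2 ‖ 46.64 = 10.65 Ω.
First divider: V_A = V_CC · 10.65/(7.89 + 10.65) = 8.444 V.
Then the unloaded second divider: V_B = V_A × R4/(R3+R4) = 8.444 × 0.8083 = 6.825 V.

V_B ≈ 6.83 V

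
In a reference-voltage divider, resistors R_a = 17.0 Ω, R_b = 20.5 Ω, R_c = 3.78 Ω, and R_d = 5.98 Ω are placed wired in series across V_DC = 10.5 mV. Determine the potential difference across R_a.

V ≈ 3.78 mV

ΣR = 17.0 + 20.5 + 3.78 + 5.98 = 47.26 Ω.
V = V_DC · R/ΣR = 10.5 × 0.3597 = 3.777 mV.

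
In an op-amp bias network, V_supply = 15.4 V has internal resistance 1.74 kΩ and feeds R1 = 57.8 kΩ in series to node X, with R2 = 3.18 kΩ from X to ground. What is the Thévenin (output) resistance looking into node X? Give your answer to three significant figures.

R_th ≈ 3.02 kΩ

R1' = 1.74 + 57.8 = 59.54 kΩ (source resistance + R1).
Zeroing V_supply shorts the top of R1' to ground, so R_th = R1' ‖ R2 = 3.019 kΩ.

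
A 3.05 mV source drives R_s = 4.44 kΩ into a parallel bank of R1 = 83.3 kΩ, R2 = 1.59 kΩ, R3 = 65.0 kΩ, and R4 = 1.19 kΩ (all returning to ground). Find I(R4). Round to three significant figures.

I ≈ 0.335 µA

Combine the parallel branches: R_p = (1/83.3 + 1/1.59 + 1/65.0 + 1/1.19)⁻¹ = 0.6682 kΩ.
Node voltage V_A = V_in · R_p/(R_s + R_p) = 3.05 × 0.1308 = 0.3989 mV.
I(R4) = V_A / R4 = 0.3989/1.19 = 0.3352 µA.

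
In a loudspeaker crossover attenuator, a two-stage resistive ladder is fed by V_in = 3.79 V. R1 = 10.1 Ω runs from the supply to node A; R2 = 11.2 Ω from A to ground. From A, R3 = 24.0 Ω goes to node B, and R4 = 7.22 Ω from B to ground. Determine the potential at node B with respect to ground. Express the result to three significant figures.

Looking into the second stage from A: R3 + R4 = 31.22 Ω appears in parallel with R2.
R2 ‖ (R3+R4) = 8.243 Ω.
First divider: V_A = V_in · 8.243/(10.1 + 8.243) = 1.703 V.
V_B = V_A × 0.2313 = 0.3939 V.

V_B ≈ 0.394 V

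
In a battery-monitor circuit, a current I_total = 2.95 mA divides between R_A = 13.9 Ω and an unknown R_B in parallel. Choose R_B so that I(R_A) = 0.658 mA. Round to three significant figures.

The fraction through R_A equals R_B/(R_A+R_B).
With f = 0.2231, R_B = R_A · f/(1−f) = 13.9 × 0.2871 = 3.990 Ω.

R_B ≈ 3.99 Ω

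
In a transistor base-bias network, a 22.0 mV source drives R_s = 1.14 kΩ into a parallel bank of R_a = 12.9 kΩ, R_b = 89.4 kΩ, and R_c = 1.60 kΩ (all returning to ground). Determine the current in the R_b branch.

I ≈ 0.136 µA

Equivalent of the parallel group: R_p = 1.401 kΩ.
V_A = 22.0 × 1.401/2.541 = 12.13 mV.
Branch current I = V_A/R_b = 12.13/89.4 = 0.1357 µA.
(Check via current divider: I_total = 8.658 µA; share G_k/ΣG = 0.01567 → same result.)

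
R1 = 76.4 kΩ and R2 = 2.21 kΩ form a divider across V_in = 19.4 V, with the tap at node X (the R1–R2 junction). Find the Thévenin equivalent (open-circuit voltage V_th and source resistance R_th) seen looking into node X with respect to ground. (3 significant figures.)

Open-circuit (no load on X): V_th = V_in · R2/(R1 + R2) = 19.4 × 2.21/(76.40 + 2.21) = 0.5454 V.
Zeroing V_in shorts the top of R1 to ground, so R_th = R1 ‖ R2 = 2.148 kΩ.

V_th ≈ 0.545 V, R_th ≈ 2.15 kΩ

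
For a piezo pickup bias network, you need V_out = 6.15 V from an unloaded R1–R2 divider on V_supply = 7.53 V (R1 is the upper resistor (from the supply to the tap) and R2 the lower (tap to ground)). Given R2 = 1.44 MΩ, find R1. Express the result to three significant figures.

The divider ratio is R2/(R1+R2) = 6.15/7.53 = 0.8167.
Rearranging, R1 = R2·(1−k)/k = 1.44 × 0.2244 = 0.3231 MΩ.

R1 ≈ 0.323 MΩ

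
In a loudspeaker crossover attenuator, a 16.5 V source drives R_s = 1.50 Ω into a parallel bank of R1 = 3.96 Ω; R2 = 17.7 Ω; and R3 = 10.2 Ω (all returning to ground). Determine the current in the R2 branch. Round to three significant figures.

Parallel bank: R_p = 1/(1/3.96 + 1/17.7 + 1/10.2) = 2.457 Ω.
V_A by voltage divider: V_A = 16.5 × 2.457/(1.50 + 2.457) = 10.24 V.
I(R2) = V_A / R2 = 10.24/17.7 = 0.5788 A.

I ≈ 0.579 A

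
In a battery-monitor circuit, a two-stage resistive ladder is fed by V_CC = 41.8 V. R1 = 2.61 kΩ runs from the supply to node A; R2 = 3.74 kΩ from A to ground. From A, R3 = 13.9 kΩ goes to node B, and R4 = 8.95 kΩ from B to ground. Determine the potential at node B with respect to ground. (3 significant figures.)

V_B ≈ 9.04 V

The second stage (R3 + R4 = 22.85 kΩ) loads node A in parallel with R2.
Effective lower resistance at A: R2 ‖ 22.85 = 3.214 kΩ.
First divider: V_A = V_CC · 3.214/(2.61 + 3.214) = 23.07 V.
V_B = V_A × 0.3917 = 9.035 V.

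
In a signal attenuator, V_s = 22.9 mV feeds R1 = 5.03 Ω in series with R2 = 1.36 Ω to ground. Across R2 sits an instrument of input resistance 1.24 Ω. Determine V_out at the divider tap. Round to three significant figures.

V_out ≈ 2.62 mV

R2 ‖ R_L = (1.36 × 1.24)/(1.36 + 1.24) = 0.6486 Ω.
Then V_out = V_s · R2'/(R1 + R2') = 22.9 × 0.6486/5.679 = 2.616 mV.
(Unloaded it would be 4.87 mV; the load pulls it down.)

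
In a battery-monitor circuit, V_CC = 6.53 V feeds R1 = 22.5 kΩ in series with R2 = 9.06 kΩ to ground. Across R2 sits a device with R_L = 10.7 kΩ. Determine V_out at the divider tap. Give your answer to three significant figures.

V_out ≈ 1.17 V

The load sits in parallel with R2, giving an effective lower resistance R2' = R2·R_L/(R2+R_L) = 4.906 kΩ.
Then V_out = V_CC · R2'/(R1 + R2') = 6.53 × 4.906/27.41 = 1.169 V.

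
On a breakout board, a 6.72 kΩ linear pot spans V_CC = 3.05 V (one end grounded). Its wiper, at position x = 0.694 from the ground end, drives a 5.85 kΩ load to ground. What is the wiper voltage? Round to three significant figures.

V_out ≈ 1.70 V

Split the track: R_lower = x·R_p = 4.664 kΩ, R_upper = (1−x)·R_p = 2.056 kΩ.
(x·R_p) ‖ R_L = 2.595 kΩ.
Loaded-divider output: V_out = 3.05 × 0.5579 = 1.702 V.
(Unloaded: V_out = x·V_CC = 2.12 V.)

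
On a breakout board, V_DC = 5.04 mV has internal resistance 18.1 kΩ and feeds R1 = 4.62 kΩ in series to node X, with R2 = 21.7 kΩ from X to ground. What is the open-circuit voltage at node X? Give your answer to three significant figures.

V_th ≈ 2.46 mV

R1' = 18.1 + 4.62 = 22.72 kΩ (source resistance + R1).
V_th is the unloaded tap voltage: V_DC · R2/(R1'+R2) = 5.04 × 0.4885 = 2.462 mV.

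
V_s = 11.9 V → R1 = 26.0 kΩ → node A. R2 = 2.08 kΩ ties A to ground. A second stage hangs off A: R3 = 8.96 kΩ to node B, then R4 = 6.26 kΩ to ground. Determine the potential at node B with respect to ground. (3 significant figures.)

V_B ≈ 0.322 V

Looking into the second stage from A: R3 + R4 = 15.22 kΩ appears in parallel with R2.
Effective lower resistance at A: R2 ‖ 15.22 = 1.830 kΩ.
First divider: V_A = V_s · 1.830/(26.0 + 1.830) = 0.7825 V.
Then the unloaded second divider: V_B = V_A × R4/(R3+R4) = 0.7825 × 0.4113 = 0.3218 V.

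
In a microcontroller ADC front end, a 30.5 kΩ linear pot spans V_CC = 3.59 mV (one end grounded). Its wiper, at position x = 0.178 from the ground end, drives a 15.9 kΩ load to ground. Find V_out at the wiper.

V_out ≈ 0.499 mV

Split the track: R_lower = x·R_p = 5.429 kΩ, R_upper = (1−x)·R_p = 25.07 kΩ.
R_L loads the lower segment: effective lower R = 4.047 kΩ.
V_out = 3.59 × 4.047/(25.07 + 4.047) = 0.4990 mV.
(Unloaded: V_out = x·V_CC = 0.639 mV.)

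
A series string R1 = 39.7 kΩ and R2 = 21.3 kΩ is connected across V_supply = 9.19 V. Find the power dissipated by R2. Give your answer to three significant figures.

The common current is I = 9.19/61.00 = 0.1507 mA.
V(R2) = I·R = 3.209 V; P = V·I = 3.209 × 0.1507 = 0.4834 mW.

P ≈ 0.483 mW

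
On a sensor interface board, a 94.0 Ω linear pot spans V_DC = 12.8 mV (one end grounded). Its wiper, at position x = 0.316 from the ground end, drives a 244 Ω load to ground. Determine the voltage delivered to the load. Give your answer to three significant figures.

V_out ≈ 3.73 mV

The pot divides into 64.30 Ω above the wiper and 29.70 Ω below.
(x·R_p) ‖ R_L = 26.48 Ω.
Loaded-divider output: V_out = 12.8 × 0.2917 = 3.734 mV.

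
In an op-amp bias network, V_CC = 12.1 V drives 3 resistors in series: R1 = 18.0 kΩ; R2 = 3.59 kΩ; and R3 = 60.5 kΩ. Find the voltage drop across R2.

V ≈ 0.529 V

Series total: ΣR = 18.0 + 3.59 + 60.5 = 82.09 kΩ.
Voltage divider: V = V_CC · (3.590 / 82.09) = 12.1 × 0.04373 = 0.5292 V.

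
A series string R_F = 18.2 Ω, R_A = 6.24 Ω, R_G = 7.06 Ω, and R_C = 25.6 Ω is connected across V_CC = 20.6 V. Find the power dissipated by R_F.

Series current I = V_CC/ΣR = 20.6/57.10 = 0.3608 A.
V(R_F) = I·R = 6.566 V; P = V·I = 6.566 × 0.3608 = 2.369 W.

P ≈ 2.37 W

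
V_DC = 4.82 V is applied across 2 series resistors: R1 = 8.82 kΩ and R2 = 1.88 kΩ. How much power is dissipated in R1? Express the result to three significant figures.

Series current I = V_DC/ΣR = 4.82/10.70 = 0.4505 mA.
P(R1) = I²·R1 = (0.4505)² × 8.82 = 1.790 mW.

P ≈ 1.79 mW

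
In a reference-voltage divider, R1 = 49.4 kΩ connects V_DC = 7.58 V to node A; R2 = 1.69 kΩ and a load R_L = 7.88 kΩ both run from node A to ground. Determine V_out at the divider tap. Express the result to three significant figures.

V_out ≈ 0.208 V

First combine the lower leg with the load: R2 ‖ R_L = 1.392 kΩ.
Then V_out = V_DC · R2'/(R1 + R2') = 7.58 × 1.392/50.79 = 0.2077 V.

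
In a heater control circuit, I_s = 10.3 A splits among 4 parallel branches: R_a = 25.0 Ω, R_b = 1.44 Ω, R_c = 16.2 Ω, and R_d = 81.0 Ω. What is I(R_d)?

Conductances: ΣG = 1/25.0 + 1/1.44 + 1/16.2 + 1/81.0 = 0.8085 (1/Ω).
R_d takes the fraction G_k/ΣG = 0.01235/0.8085 = 0.01527, so I = 10.3 × 0.01527 = 0.1573 A.

I ≈ 0.157 A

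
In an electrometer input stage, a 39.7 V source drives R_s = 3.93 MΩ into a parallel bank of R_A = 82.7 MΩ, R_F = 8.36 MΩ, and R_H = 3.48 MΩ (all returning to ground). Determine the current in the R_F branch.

I ≈ 1.79 µA

Equivalent of the parallel group: R_p = 2.386 MΩ.
V_A by voltage divider: V_A = 39.7 × 2.386/(3.93 + 2.386) = 15.00 V.
I(R_F) = V_A / R_F = 15.00/8.36 = 1.794 µA.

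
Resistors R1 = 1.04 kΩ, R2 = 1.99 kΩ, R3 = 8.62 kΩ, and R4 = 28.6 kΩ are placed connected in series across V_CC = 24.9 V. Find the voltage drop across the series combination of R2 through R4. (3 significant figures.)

V ≈ 24.3 V

Series total: ΣR = 1.04 + 1.99 + 8.62 + 28.6 = 40.25 kΩ.
R_{R2..R4} = 1.99 + 8.62 + 28.6 = 39.21 kΩ.
By the voltage-divider rule, V = 24.9 × 39.21/40.25 = 24.26 V.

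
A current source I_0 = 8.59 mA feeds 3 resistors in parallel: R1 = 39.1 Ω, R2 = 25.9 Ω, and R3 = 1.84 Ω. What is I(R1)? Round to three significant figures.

ΣG = 1/39.1 + 1/25.9 + 1/1.84 = 0.6077.
R1 takes the fraction G_k/ΣG = 0.02558/0.6077 = 0.04209, so I = 8.59 × 0.04209 = 0.3615 mA.

I ≈ 0.362 mA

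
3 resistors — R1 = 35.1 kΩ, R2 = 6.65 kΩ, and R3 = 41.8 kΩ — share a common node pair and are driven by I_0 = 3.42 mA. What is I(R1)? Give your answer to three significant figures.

I ≈ 0.480 mA

Conductances: ΣG = 1/35.1 + 1/6.65 + 1/41.8 = 0.2028 (1/kΩ).
Current divider: I(R1) = I_0 · G_k/ΣG = 3.42 × (0.02849/0.2028) = 3.42 × 0.1405 = 0.4805 mA.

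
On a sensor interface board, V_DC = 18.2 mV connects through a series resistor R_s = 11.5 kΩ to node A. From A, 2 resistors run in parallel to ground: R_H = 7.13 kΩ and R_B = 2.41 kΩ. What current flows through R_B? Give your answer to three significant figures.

Equivalent of the parallel group: R_p = 1.801 kΩ.
Node voltage V_A = V_DC · R_p/(R_s + R_p) = 18.2 × 0.1354 = 2.465 mV.
Branch current I = V_A/R_B = 2.465/2.41 = 1.023 µA.

I ≈ 1.02 µA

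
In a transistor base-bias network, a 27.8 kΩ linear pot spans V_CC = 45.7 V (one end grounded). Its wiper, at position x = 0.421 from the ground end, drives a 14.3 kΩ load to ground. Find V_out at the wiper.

V_out ≈ 13.1 V

Lower segment x·R_p = 11.70 kΩ; upper segment (1−x)·R_p = 16.10 kΩ.
Lower segment in parallel with the load: 11.70 ‖ 14.3 = 6.436 kΩ.
Then V_out = V_CC · 6.436/(16.10 + 6.436) = 13.05 V.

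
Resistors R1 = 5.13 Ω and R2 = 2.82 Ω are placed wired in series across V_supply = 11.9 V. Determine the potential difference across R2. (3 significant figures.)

V ≈ 4.22 V

Series total: ΣR = 5.13 + 2.82 = 7.950 Ω.
Voltage divider: V = V_supply · (2.820 / 7.950) = 11.9 × 0.3547 = 4.221 V.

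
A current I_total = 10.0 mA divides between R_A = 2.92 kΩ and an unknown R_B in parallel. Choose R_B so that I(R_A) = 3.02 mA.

In a two-way split, I_A/I_total = R_B/(R_A + R_B).
3.02/10.0 = R_B/(R_A + R_B) → R_B = R_A · (0.3020)/(1 − 0.3020) = 2.92 × 0.4327 = 1.263 kΩ.

R_B ≈ 1.26 kΩ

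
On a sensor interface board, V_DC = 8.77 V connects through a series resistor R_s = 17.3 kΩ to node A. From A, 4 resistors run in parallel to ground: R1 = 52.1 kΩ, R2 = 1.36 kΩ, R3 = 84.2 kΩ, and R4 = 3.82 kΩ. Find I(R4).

Combine the parallel branches: R_p = (1/52.1 + 1/1.36 + 1/84.2 + 1/3.82)⁻¹ = 0.9726 kΩ.
V_A = 8.77 × 0.9726/18.27 = 0.4668 V.
I(R4) = V_A / R4 = 0.4668/3.82 = 0.1222 mA.

I ≈ 0.122 mA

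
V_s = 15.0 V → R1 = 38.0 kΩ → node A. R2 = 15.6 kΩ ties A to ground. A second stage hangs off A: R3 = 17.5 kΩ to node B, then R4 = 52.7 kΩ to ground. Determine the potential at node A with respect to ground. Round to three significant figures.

The second stage (R3 + R4 = 70.20 kΩ) loads node A in parallel with R2.
R2 ‖ (R3+R4) = 12.76 kΩ.
V_A = 15.0 × 12.76/(38.0 + 12.76) = 3.771 V.

V_A ≈ 3.77 V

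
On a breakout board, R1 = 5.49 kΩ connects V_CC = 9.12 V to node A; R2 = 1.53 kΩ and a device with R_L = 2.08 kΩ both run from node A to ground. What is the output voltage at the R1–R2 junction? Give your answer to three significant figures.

R2 ‖ R_L = (1.53 × 2.08)/(1.53 + 2.08) = 0.8816 kΩ.
Voltage divider with the loaded lower leg: V_out = 9.12 × 0.8816/(5.49 + 0.8816) = 9.12 × 0.1384 = 1.262 V.

V_out ≈ 1.26 V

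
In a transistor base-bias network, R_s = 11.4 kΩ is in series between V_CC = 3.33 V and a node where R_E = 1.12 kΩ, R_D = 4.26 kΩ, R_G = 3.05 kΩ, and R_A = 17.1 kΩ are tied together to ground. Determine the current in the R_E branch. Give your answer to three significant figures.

Equivalent of the parallel group: R_p = 0.6605 kΩ.
V_A = 3.33 × 0.6605/12.06 = 0.1824 V.
I(R_E) = V_A / R_E = 0.1824/1.12 = 0.1628 mA.
(Check via current divider: I_total = 0.2761 mA; share G_k/ΣG = 0.5898 → same result.)

I ≈ 0.163 mA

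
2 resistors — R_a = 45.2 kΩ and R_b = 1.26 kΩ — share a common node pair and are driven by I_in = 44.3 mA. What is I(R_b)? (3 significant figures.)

I ≈ 43.1 mA

Two-branch current divider: I_k = I_in · R_other/(R_1 + R_2).
I(R_b) = 44.3 × 45.2/(45.2 + 1.26) = 44.3 × 0.9729 = 43.10 mA.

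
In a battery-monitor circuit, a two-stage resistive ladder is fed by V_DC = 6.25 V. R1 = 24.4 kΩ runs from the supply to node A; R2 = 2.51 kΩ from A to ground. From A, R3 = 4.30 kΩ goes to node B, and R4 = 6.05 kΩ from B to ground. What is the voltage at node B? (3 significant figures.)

Looking into the second stage from A: R3 + R4 = 10.35 kΩ appears in parallel with R2.
Effective lower resistance at A: R2 ‖ 10.35 = 2.020 kΩ.
V_A = 6.25 × 2.020/(24.4 + 2.020) = 0.4779 V.
Stage 2 is unloaded, so V_B = V_A · R4/(R3+R4) = 0.4779 × 6.05/10.35 = 0.2793 V.

V_B ≈ 0.279 V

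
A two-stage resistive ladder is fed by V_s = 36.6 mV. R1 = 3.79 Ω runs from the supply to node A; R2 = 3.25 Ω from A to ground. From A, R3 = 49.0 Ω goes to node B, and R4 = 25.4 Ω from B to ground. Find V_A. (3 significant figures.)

V_A ≈ 16.5 mV

Looking into the second stage from A: R3 + R4 = 74.40 Ω appears in parallel with R2.
R2 ‖ (R3+R4) = 3.114 Ω.
V_A = 36.6 × 3.114/(3.79 + 3.114) = 16.51 mV.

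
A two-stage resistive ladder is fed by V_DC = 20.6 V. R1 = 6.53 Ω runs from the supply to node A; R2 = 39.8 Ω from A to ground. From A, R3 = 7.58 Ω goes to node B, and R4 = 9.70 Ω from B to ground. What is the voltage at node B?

V_B ≈ 7.50 V

The second stage (R3 + R4 = 17.28 Ω) loads node A in parallel with R2.
Effective lower resistance at A: R2 ‖ 17.28 = 12.05 Ω.
First divider: V_A = V_DC · 12.05/(6.53 + 12.05) = 13.36 V.
V_B = V_A × 0.5613 = 7.499 V.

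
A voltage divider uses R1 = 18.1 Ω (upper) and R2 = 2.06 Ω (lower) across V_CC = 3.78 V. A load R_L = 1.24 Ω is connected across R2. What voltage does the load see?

R2 ‖ R_L = (2.06 × 1.24)/(2.06 + 1.24) = 0.7741 Ω.
Now apply the divider: V_out = 3.78 × 0.04101 = 0.1550 V.

V_out ≈ 0.155 V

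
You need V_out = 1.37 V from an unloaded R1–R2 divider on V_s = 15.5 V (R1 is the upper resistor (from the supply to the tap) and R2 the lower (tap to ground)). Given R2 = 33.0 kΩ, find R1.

The divider ratio is R2/(R1+R2) = 1.37/15.5 = 0.08839.
So R1 = R2 · (V_s/V_out − 1) = 33.0 × (15.5/1.37 − 1) = 33.0 × 10.31 = 340.4 kΩ.

R1 ≈ 340 kΩ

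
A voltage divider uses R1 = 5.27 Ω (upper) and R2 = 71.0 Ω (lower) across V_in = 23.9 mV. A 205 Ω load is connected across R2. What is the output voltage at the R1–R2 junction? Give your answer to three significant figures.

R2 ‖ R_L = (71.0 × 205)/(71.0 + 205) = 52.74 Ω.
Then V_out = V_in · R2'/(R1 + R2') = 23.9 × 52.74/58.01 = 21.73 mV.

V_out ≈ 21.7 mV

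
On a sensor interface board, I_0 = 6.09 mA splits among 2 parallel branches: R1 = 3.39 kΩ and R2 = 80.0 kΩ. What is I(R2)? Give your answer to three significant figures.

I ≈ 0.248 mA

For two parallel branches, I_k = I_0 · (other R)/(sum of R).
So I = 6.09 × 3.39/83.39 = 0.2476 mA.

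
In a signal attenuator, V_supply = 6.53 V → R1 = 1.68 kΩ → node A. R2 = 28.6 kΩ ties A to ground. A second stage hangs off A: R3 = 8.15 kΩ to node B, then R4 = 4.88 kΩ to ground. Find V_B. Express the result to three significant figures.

V_B ≈ 2.06 V

Looking into the second stage from A: R3 + R4 = 13.03 kΩ appears in parallel with R2.
Effective lower resistance at A: R2 ‖ 13.03 = 8.952 kΩ.
First divider: V_A = V_supply · 8.952/(1.68 + 8.952) = 5.498 V.
V_B = V_A × 0.3745 = 2.059 V.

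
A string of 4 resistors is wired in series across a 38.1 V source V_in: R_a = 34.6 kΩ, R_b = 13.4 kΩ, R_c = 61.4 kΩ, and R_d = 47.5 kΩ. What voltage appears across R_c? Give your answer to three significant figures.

Series total: ΣR = 34.6 + 13.4 + 61.4 + 47.5 = 156.9 kΩ.
By the voltage-divider rule, V = 38.1 × 61.40/156.9 = 14.91 V.

V ≈ 14.9 V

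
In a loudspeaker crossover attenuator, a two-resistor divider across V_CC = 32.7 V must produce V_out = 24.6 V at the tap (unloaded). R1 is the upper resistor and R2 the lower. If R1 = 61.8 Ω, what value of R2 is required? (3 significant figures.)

V_out/V_CC = R2/(R1+R2) = 0.7523.
R2 = R1 · 0.7523/(1 − 0.7523) = 187.7 Ω.

R2 ≈ 188 Ω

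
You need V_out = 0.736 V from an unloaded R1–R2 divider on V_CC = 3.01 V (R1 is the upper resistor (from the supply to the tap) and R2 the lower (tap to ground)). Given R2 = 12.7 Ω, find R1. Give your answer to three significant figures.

R1 ≈ 39.2 Ω

V_out/V_CC = R2/(R1+R2) = 0.2445.
R1 = R2·(1/k − 1) = 12.7 × 3.090 = 39.24 Ω.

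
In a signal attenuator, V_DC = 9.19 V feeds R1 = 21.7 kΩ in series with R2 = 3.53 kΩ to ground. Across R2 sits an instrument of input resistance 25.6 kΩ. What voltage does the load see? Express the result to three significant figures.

The load sits in parallel with R2, giving an effective lower resistance R2' = R2·R_L/(R2+R_L) = 3.102 kΩ.
Now apply the divider: V_out = 9.19 × 0.1251 = 1.149 V.

V_out ≈ 1.15 V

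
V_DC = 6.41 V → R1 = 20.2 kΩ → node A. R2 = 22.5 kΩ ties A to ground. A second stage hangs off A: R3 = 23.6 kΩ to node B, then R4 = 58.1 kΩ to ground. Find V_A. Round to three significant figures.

Looking into the second stage from A: R3 + R4 = 81.70 kΩ appears in parallel with R2.
Effective lower resistance at A: R2 ‖ 81.70 = 17.64 kΩ.
So V_A = 6.41 × 0.4662 = 2.988 V.

V_A ≈ 2.99 V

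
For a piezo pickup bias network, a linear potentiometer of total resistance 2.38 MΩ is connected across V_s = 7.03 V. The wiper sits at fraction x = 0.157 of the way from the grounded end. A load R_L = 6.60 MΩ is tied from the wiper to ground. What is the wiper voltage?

The pot divides into 2.006 MΩ above the wiper and 0.3737 MΩ below.
(x·R_p) ‖ R_L = 0.3536 MΩ.
Then V_out = V_s · 0.3536/(2.006 + 0.3536) = 1.053 V.
(Unloaded: V_out = x·V_s = 1.10 V.)

V_out ≈ 1.05 V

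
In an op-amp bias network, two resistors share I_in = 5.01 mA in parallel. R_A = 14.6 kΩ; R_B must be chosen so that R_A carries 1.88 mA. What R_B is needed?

R_B ≈ 8.77 kΩ

Two-branch current divider: I_A = I_in · R_B/(R_A + R_B).
With f = 0.3752, R_B = R_A · f/(1−f) = 14.6 × 0.6006 = 8.769 kΩ.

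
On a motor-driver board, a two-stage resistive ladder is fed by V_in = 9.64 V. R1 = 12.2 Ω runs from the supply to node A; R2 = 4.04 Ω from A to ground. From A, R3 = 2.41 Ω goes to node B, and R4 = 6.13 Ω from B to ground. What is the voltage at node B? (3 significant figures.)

V_B ≈ 1.27 V

Looking into the second stage from A: R3 + R4 = 8.540 Ω appears in parallel with R2.
R2 ‖ (R3+R4) = 2.743 Ω.
First divider: V_A = V_in · 2.743/(12.2 + 2.743) = 1.769 V.
Stage 2 is unloaded, so V_B = V_A · R4/(R3+R4) = 1.769 × 6.13/8.540 = 1.270 V.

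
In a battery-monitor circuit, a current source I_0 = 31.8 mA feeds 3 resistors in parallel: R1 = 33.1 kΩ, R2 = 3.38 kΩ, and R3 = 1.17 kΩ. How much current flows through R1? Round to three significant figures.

I ≈ 0.814 mA

Total conductance ΣG = 1/33.1 + 1/3.38 + 1/1.17 = 1.181 (units of 1/kΩ).
By the current-divider rule, I = I_0 · G_k/ΣG = 31.8 × 0.02559 = 0.8136 mA.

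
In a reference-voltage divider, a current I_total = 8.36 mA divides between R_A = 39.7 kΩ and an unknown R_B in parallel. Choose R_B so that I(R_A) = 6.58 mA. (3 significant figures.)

Two-branch current divider: I_A = I_total · R_B/(R_A + R_B).
6.58/8.36 = R_B/(R_A + R_B) → R_B = R_A · (0.7871)/(1 − 0.7871) = 39.7 × 3.697 = 146.8 kΩ.

R_B ≈ 147 kΩ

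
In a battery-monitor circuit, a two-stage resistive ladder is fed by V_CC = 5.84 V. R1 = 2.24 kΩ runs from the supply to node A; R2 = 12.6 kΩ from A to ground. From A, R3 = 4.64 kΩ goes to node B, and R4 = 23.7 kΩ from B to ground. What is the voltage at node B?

V_B ≈ 3.89 V

Looking into the second stage from A: R3 + R4 = 28.34 kΩ appears in parallel with R2.
Effective lower resistance at A: R2 ‖ 28.34 = 8.722 kΩ.
So V_A = 5.84 × 0.7957 = 4.647 V.
Then the unloaded second divider: V_B = V_A × R4/(R3+R4) = 4.647 × 0.8363 = 3.886 V.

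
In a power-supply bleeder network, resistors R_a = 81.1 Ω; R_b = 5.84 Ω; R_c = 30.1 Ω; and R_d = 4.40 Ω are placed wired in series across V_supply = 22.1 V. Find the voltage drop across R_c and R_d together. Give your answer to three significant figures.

V ≈ 6.28 V

Total series resistance ΣR = 81.1 + 5.84 + 30.1 + 4.40 = 121.4 Ω.
R_{R_c..R_d} = 30.1 + 4.40 = 34.50 Ω.
Voltage divider: V = V_supply · (34.50 / 121.4) = 22.1 × 0.2841 = 6.278 V.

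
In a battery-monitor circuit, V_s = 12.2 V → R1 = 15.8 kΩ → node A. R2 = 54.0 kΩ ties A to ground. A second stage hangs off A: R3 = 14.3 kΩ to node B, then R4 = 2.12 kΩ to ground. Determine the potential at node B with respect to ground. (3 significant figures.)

Node A sees R2 in parallel with the series input of stage 2, R3 + R4 = 16.42 kΩ.
Effective lower resistance at A: R2 ‖ 16.42 = 12.59 kΩ.
First divider: V_A = V_s · 12.59/(15.8 + 12.59) = 5.411 V.
Stage 2 is unloaded, so V_B = V_A · R4/(R3+R4) = 5.411 × 2.12/16.42 = 0.6986 V.

V_B ≈ 0.699 V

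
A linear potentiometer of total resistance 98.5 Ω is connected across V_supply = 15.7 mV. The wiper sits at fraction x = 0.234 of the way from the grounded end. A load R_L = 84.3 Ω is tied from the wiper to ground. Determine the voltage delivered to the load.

V_out ≈ 3.04 mV

Split the track: R_lower = x·R_p = 23.05 Ω, R_upper = (1−x)·R_p = 75.45 Ω.
R_L loads the lower segment: effective lower R = 18.10 Ω.
Then V_out = V_supply · 18.10/(75.45 + 18.10) = 3.038 mV.
(Unloaded: V_out = x·V_supply = 3.67 mV.)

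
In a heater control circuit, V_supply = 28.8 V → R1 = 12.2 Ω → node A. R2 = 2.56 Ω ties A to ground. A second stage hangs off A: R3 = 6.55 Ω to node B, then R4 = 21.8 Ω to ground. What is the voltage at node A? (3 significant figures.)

The second stage (R3 + R4 = 28.35 Ω) loads node A in parallel with R2.
Effective lower resistance at A: R2 ‖ 28.35 = 2.348 Ω.
V_A = 28.8 × 2.348/(12.2 + 2.348) = 4.648 V.

V_A ≈ 4.65 V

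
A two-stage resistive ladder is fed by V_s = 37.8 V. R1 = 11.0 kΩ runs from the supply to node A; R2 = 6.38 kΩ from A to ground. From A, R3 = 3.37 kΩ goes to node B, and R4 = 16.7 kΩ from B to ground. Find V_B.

V_B ≈ 9.61 V

Looking into the second stage from A: R3 + R4 = 20.07 kΩ appears in parallel with R2.
Effective lower resistance at A: R2 ‖ 20.07 = 4.841 kΩ.
V_A = 37.8 × 4.841/(11.0 + 4.841) = 11.55 V.
Then the unloaded second divider: V_B = V_A × R4/(R3+R4) = 11.55 × 0.8321 = 9.612 V.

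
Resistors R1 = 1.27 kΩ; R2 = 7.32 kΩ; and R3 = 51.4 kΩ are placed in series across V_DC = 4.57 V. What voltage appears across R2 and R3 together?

V ≈ 4.47 V

ΣR = 1.27 + 7.32 + 51.4 = 59.99 kΩ.
R_{R2..R3} = 7.32 + 51.4 = 58.72 kΩ.
V = V_DC · R/ΣR = 4.57 × 0.9788 = 4.473 V.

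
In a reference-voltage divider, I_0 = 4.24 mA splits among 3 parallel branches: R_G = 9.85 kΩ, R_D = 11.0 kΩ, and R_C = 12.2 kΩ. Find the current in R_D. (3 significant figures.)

I ≈ 1.40 mA

Total conductance ΣG = 1/9.85 + 1/11.0 + 1/12.2 = 0.2744 (units of 1/kΩ).
Current divider: I(R_D) = I_0 · G_k/ΣG = 4.24 × (0.09091/0.2744) = 4.24 × 0.3313 = 1.405 mA.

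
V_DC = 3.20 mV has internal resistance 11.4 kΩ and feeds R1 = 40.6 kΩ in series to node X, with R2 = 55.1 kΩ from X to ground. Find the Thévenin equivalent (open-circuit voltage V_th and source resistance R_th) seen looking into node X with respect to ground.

R1' = 11.4 + 40.6 = 52.00 kΩ (source resistance + R1).
With X open, the divider is unloaded: V_th = 3.20 × 55.1/107.1 = 1.646 mV.
Looking into X with the source shorted: R_th = R1'·R2/(R1'+R2) = 52.00 × 55.1/107.1 = 26.75 kΩ.

V_th ≈ 1.65 mV, R_th ≈ 26.8 kΩ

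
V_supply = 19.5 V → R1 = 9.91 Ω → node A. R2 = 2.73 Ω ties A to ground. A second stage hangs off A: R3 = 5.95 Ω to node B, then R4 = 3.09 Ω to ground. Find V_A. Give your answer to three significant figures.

V_A ≈ 3.41 V

Looking into the second stage from A: R3 + R4 = 9.040 Ω appears in parallel with R2.
R2 ‖ (R3+R4) = 2.097 Ω.
V_A = 19.5 × 2.097/(9.91 + 2.097) = 3.405 V.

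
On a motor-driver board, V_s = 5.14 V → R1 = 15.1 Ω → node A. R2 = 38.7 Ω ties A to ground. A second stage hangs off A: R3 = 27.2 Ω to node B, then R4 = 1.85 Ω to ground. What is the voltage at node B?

The second stage (R3 + R4 = 29.05 Ω) loads node A in parallel with R2.
Effective lower resistance at A: R2 ‖ 29.05 = 16.59 Ω.
First divider: V_A = V_s · 16.59/(15.1 + 16.59) = 2.691 V.
V_B = V_A × 0.06368 = 0.1714 V.

V_B ≈ 0.171 V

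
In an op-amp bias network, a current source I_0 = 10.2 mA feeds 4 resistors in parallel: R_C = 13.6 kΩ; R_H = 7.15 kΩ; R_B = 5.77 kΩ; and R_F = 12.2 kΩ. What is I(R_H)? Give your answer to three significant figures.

ΣG = 1/13.6 + 1/7.15 + 1/5.77 + 1/12.2 = 0.4687.
R_H takes the fraction G_k/ΣG = 0.1399/0.4687 = 0.2984, so I = 10.2 × 0.2984 = 3.044 mA.

I ≈ 3.04 mA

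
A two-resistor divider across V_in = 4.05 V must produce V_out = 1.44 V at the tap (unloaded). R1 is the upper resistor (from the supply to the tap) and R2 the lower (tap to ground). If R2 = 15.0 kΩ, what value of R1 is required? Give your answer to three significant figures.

Required fraction k = V_out/V_in = 0.3556.
Rearranging, R1 = R2·(1−k)/k = 15.0 × 1.812 = 27.19 kΩ.

R1 ≈ 27.2 kΩ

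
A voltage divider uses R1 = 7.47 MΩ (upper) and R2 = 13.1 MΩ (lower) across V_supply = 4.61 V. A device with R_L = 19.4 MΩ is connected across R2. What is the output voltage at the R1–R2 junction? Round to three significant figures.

R2 ‖ R_L = (13.1 × 19.4)/(13.1 + 19.4) = 7.820 MΩ.
Voltage divider with the loaded lower leg: V_out = 4.61 × 7.820/(7.47 + 7.820) = 4.61 × 0.5114 = 2.358 V.

V_out ≈ 2.36 V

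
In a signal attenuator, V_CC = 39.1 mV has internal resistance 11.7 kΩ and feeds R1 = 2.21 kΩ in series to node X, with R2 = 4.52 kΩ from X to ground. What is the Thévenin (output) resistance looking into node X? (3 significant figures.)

R_th ≈ 3.41 kΩ

R1' = 11.7 + 2.21 = 13.91 kΩ (source resistance + R1).
Looking into X with the source shorted: R_th = R1'·R2/(R1'+R2) = 13.91 × 4.52/18.43 = 3.411 kΩ.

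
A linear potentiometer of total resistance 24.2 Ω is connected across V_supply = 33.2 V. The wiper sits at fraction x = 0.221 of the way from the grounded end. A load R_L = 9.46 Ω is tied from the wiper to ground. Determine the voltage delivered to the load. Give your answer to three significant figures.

Split the track: R_lower = x·R_p = 5.348 Ω, R_upper = (1−x)·R_p = 18.85 Ω.
(x·R_p) ‖ R_L = 3.417 Ω.
Loaded-divider output: V_out = 33.2 × 0.1534 = 5.094 V.

V_out ≈ 5.09 V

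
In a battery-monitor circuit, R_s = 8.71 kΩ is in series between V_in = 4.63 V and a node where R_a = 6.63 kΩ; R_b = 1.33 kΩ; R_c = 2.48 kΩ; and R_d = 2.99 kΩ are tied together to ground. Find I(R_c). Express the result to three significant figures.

I ≈ 0.122 mA

Parallel bank: R_p = 1/(1/6.63 + 1/1.33 + 1/2.48 + 1/2.99) = 0.6096 kΩ.
V_A by voltage divider: V_A = 4.63 × 0.6096/(8.71 + 0.6096) = 0.3029 V.
Branch current I = V_A/R_c = 0.3029/2.48 = 0.1221 mA.
(Equivalently: I_total = 0.4968 mA, then current-divider fraction G_k/ΣG = 0.2458.)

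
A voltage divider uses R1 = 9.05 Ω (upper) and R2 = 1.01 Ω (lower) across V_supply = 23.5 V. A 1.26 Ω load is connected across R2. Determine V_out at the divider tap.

V_out ≈ 1.37 V

R2 ‖ R_L = (1.01 × 1.26)/(1.01 + 1.26) = 0.5606 Ω.
Now apply the divider: V_out = 23.5 × 0.05833 = 1.371 V.
(Unloaded it would be 2.36 V; the load pulls it down.)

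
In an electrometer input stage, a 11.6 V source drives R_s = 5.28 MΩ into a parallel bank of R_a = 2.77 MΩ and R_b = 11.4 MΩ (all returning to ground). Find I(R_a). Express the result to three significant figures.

Combine the parallel branches: R_p = (1/2.77 + 1/11.4)⁻¹ = 2.229 MΩ.
Node voltage V_A = V_in · R_p/(R_s + R_p) = 11.6 × 0.2968 = 3.443 V.
Branch current I = V_A/R_a = 3.443/2.77 = 1.243 µA.

I ≈ 1.24 µA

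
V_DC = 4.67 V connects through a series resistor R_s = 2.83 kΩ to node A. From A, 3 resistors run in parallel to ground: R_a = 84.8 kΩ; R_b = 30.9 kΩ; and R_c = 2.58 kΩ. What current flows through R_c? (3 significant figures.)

I ≈ 0.815 mA

Parallel bank: R_p = 1/(1/84.8 + 1/30.9 + 1/2.58) = 2.316 kΩ.
Node voltage V_A = V_DC · R_p/(R_s + R_p) = 4.67 × 0.4501 = 2.102 V.
I(R_c) = V_A / R_c = 2.102/2.58 = 0.8147 mA.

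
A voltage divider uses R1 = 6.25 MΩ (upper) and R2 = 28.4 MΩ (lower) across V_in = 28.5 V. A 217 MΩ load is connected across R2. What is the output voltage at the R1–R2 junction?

The load sits in parallel with R2, giving an effective lower resistance R2' = R2·R_L/(R2+R_L) = 25.11 MΩ.
Now apply the divider: V_out = 28.5 × 0.8007 = 22.82 V.
(Unloaded it would be 23.4 V; the load pulls it down.)

V_out ≈ 22.8 V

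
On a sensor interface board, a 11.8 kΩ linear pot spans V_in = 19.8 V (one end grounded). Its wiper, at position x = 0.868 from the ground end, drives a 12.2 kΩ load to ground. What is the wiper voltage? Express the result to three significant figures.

V_out ≈ 15.5 V

Split the track: R_lower = x·R_p = 10.24 kΩ, R_upper = (1−x)·R_p = 1.558 kΩ.
R_L loads the lower segment: effective lower R = 5.568 kΩ.
V_out = 19.8 × 5.568/(1.558 + 5.568) = 15.47 V.
(Unloaded: V_out = x·V_in = 17.2 V.)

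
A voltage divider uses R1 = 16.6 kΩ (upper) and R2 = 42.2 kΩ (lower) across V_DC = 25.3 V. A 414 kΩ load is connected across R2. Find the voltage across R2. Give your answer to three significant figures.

V_out ≈ 17.6 V

R2 ‖ R_L = (42.2 × 414)/(42.2 + 414) = 38.30 kΩ.
Now apply the divider: V_out = 25.3 × 0.6976 = 17.65 V.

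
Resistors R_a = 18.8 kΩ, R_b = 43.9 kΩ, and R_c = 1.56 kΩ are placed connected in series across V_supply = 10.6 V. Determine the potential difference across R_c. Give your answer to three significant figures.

V ≈ 0.257 V

Series total: ΣR = 18.8 + 43.9 + 1.56 = 64.26 kΩ.
Voltage divider: V = V_supply · (1.560 / 64.26) = 10.6 × 0.02428 = 0.2573 V.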